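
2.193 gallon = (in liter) 8.301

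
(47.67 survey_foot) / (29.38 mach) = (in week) 2.401e-09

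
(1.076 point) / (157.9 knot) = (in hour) 1.298e-09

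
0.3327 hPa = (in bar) 0.0003327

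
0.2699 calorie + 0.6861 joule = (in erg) 1.815e+07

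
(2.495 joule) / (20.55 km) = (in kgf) 1.238e-05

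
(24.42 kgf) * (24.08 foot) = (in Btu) 1.666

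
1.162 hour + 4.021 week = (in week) 4.028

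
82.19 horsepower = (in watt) 6.129e+04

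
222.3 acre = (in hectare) 89.96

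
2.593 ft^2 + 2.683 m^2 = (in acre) 0.0007225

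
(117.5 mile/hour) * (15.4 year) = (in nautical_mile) 1.377e+07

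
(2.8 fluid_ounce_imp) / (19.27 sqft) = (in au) 2.971e-16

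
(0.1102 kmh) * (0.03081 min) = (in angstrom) 5.659e+08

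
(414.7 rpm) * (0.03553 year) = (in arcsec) 1.004e+13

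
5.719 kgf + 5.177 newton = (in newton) 61.26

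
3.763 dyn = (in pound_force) 8.46e-06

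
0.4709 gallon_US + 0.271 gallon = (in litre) 2.808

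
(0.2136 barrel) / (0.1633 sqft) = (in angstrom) 2.238e+10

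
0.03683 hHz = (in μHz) 3.683e+06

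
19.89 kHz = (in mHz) 1.989e+07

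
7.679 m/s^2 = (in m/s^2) 7.679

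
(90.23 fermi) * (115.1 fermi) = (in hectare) 1.039e-30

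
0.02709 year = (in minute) 1.424e+04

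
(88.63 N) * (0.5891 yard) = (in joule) 47.74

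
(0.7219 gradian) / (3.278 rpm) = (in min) 0.0005506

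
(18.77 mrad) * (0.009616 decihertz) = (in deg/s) 0.001034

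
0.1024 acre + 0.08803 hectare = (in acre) 0.3199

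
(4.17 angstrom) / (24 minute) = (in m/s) 2.896e-13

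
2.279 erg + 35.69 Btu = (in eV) 2.35e+23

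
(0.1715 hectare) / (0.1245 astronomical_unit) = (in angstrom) 920.8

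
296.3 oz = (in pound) 18.52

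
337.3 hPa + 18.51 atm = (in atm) 18.84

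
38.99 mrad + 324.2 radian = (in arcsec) 6.688e+07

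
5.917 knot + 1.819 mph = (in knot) 7.498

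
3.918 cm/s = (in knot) 0.07616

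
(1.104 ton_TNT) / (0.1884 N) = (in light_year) 2.592e-06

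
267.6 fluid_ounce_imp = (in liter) 7.603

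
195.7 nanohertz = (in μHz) 0.1957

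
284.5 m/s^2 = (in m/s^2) 284.5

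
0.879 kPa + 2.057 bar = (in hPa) 2066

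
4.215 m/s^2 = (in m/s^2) 4.215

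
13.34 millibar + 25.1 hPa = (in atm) 0.03794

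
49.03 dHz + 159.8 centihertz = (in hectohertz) 0.06501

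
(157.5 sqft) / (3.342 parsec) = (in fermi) 0.1419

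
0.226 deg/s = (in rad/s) 0.003944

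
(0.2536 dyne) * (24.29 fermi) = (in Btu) 5.839e-23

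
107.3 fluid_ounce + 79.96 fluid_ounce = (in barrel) 0.03483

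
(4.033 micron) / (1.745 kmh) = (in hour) 2.311e-09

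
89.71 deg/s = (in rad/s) 1.566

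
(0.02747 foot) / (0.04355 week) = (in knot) 6.179e-07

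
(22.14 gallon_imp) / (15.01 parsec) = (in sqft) 2.339e-18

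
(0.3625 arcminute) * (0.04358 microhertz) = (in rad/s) 4.595e-12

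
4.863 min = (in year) 9.252e-06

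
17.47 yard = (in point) 4.528e+04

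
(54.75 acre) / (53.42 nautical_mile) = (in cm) 224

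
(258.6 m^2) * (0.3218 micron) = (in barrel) 0.0005234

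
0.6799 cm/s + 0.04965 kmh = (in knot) 0.04003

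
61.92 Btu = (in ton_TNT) 1.561e-05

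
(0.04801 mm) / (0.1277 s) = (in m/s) 0.000376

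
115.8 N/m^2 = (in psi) 0.0168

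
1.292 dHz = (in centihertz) 12.92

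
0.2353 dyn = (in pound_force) 5.29e-07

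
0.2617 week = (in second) 1.583e+05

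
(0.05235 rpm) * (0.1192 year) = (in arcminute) 7.084e+07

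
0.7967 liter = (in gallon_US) 0.2105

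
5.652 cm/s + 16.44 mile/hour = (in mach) 0.02175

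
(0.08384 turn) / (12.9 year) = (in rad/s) 1.295e-09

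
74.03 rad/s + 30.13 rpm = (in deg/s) 4422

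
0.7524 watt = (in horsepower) 0.001009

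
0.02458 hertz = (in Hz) 0.02458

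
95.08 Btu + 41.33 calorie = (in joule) 1.005e+05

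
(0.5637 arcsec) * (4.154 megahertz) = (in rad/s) 11.35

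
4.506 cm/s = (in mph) 0.1008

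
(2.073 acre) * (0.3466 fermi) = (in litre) 2.908e-09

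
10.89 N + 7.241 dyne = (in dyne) 1.089e+06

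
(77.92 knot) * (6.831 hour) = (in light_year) 1.042e-10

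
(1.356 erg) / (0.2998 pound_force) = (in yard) 1.112e-07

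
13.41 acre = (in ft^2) 5.841e+05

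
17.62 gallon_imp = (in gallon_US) 21.16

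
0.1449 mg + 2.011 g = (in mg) 2011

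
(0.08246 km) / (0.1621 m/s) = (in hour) 0.1413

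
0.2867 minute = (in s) 17.2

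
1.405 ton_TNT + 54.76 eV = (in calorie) 1.405e+09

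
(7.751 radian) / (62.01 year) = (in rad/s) 3.964e-09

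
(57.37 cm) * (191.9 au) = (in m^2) 1.647e+13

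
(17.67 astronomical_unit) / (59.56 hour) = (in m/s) 1.233e+07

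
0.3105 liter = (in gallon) 0.08203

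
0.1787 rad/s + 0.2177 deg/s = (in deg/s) 10.46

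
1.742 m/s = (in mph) 3.897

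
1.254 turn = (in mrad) 7879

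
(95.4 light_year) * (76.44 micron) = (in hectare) 6.899e+09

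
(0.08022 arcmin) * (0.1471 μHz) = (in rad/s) 3.433e-12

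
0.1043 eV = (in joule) 1.671e-20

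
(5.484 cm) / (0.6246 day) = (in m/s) 1.016e-06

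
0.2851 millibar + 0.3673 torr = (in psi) 0.01124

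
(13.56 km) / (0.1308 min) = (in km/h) 6220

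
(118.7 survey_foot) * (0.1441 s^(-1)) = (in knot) 10.13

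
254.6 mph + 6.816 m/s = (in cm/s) 1.206e+04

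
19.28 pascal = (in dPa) 192.8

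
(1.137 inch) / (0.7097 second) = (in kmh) 0.1465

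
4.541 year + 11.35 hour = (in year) 4.542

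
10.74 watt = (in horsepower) 0.0144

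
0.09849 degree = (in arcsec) 354.6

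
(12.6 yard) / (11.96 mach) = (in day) 3.274e-08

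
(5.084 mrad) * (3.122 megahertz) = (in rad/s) 1.587e+04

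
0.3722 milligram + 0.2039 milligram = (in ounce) 2.032e-05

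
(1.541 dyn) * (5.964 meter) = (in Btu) 8.711e-08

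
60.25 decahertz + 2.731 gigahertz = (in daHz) 2.731e+08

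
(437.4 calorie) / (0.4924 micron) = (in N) 3.717e+09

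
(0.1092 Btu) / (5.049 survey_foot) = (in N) 74.86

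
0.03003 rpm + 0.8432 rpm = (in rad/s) 0.09144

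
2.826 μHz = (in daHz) 2.826e-07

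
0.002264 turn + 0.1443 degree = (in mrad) 16.74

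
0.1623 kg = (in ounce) 5.725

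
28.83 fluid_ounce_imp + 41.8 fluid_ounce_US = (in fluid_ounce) 69.5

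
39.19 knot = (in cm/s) 2016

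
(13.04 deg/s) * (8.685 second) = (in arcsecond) 4.077e+05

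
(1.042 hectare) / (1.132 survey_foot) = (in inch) 1.189e+06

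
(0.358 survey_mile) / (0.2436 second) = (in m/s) 2365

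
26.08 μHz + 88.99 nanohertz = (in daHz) 2.617e-06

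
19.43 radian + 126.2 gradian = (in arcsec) 4.417e+06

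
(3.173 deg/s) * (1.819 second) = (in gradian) 6.413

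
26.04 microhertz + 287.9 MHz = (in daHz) 2.879e+07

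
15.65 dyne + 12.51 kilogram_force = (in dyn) 1.227e+07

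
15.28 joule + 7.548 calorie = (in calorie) 11.2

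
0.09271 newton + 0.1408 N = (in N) 0.2335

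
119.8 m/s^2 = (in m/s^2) 119.8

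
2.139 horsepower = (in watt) 1595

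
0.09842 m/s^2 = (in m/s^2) 0.09842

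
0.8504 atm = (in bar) 0.8617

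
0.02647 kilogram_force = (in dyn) 2.596e+04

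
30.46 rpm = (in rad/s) 3.19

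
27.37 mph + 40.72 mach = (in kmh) 4.996e+04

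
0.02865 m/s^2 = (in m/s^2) 0.02865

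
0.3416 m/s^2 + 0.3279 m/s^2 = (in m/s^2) 0.6695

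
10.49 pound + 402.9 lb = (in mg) 1.875e+08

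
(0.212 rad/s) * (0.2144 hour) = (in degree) 9375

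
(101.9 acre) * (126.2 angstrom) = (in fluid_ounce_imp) 183.2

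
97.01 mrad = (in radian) 0.09701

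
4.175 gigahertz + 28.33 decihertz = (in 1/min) 2.505e+11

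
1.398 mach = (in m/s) 476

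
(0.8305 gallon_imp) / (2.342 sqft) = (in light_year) 1.834e-18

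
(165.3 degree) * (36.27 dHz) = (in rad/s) 10.46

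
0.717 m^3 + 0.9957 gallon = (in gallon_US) 190.4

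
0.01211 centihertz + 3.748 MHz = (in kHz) 3748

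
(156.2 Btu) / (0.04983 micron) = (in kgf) 3.372e+11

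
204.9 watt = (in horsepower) 0.2748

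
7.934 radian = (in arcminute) 2.728e+04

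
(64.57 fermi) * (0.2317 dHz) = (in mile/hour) 3.347e-15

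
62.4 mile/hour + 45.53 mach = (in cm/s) 1.553e+06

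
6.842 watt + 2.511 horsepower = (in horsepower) 2.52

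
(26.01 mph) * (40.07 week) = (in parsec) 9.132e-09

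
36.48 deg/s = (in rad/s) 0.6367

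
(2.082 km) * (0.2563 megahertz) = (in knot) 1.037e+09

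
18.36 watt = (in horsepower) 0.02462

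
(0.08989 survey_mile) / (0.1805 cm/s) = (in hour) 22.26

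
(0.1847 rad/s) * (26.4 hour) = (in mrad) 1.755e+07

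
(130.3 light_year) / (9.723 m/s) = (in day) 1.467e+12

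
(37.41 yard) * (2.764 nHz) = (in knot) 1.838e-07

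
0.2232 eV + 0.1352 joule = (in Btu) 0.0001281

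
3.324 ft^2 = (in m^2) 0.3088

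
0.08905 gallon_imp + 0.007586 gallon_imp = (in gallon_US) 0.1161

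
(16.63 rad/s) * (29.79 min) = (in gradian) 1.892e+06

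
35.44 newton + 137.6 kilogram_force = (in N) 1385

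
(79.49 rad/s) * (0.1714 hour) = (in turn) 7806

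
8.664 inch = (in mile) 0.0001367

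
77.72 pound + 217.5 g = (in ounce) 1251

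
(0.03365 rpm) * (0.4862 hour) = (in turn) 0.9816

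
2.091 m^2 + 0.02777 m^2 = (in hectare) 0.0002119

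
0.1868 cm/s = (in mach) 5.486e-06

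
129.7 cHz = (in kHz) 0.001297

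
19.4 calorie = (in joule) 81.17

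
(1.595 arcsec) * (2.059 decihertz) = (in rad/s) 1.592e-06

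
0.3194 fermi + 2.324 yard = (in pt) 6024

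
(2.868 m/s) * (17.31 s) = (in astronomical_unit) 3.319e-10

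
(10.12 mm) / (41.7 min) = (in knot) 7.862e-06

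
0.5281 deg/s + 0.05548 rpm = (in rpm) 0.1435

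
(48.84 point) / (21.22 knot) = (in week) 2.61e-09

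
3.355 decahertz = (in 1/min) 2013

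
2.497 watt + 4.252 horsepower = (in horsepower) 4.255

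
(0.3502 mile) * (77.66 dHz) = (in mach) 12.85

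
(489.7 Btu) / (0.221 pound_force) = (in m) 5.256e+05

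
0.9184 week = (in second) 5.554e+05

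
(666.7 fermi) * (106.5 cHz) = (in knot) 1.38e-12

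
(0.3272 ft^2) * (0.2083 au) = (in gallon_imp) 2.084e+11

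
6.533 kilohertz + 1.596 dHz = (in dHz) 6.533e+04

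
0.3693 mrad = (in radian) 0.0003693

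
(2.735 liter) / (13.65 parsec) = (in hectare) 6.493e-25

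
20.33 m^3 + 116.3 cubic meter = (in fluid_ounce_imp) 4.809e+06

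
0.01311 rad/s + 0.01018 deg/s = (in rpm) 0.1269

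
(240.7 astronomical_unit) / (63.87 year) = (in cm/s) 1.788e+06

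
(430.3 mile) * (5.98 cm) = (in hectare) 4.141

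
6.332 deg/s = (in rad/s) 0.1105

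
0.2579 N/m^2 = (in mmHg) 0.001934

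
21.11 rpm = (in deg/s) 126.7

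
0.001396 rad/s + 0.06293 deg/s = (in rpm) 0.02382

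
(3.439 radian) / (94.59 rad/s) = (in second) 0.03636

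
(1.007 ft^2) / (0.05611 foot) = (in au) 3.657e-11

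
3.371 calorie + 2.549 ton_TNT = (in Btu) 1.011e+07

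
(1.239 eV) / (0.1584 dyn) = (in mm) 1.253e-10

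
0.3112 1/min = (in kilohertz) 5.187e-06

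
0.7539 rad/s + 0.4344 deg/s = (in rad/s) 0.7615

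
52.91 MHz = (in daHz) 5.291e+06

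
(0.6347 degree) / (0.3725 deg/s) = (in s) 1.704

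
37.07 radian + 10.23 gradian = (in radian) 37.23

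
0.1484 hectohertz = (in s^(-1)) 14.84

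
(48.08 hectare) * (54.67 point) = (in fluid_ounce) 3.136e+08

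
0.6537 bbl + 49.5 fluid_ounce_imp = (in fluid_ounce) 3562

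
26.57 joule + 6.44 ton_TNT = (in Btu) 2.554e+07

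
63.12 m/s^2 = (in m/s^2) 63.12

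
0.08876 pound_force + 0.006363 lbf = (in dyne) 4.231e+04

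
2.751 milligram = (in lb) 6.065e-06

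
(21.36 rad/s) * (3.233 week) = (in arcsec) 8.615e+12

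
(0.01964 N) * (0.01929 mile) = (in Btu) 0.0005779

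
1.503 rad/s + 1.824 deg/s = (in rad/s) 1.535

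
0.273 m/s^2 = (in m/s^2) 0.273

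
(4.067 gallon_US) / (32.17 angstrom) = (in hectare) 478.6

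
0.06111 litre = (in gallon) 0.01614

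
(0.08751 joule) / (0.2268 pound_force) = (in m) 0.08674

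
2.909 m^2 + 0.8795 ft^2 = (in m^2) 2.991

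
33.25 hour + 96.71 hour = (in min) 7798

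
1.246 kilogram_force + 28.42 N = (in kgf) 4.144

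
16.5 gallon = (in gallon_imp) 13.74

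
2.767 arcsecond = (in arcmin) 0.04612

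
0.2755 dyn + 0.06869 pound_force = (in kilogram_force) 0.03116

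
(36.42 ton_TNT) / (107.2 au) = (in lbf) 0.002136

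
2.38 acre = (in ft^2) 1.037e+05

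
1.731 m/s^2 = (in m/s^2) 1.731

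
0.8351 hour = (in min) 50.11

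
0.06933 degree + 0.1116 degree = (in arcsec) 651.3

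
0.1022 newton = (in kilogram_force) 0.01042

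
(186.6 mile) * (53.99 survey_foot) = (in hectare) 494.2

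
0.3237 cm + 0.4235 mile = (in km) 0.6816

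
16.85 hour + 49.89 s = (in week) 0.1004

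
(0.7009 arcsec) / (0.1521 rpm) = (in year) 6.765e-12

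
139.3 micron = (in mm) 0.1393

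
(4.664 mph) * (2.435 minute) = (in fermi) 3.046e+17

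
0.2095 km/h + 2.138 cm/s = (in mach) 0.0002337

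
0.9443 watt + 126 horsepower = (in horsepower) 126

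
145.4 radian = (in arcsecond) 2.999e+07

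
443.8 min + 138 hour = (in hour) 145.4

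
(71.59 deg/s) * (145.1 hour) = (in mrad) 6.527e+08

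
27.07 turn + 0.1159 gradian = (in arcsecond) 3.508e+07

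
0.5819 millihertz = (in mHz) 0.5819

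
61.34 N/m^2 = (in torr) 0.4601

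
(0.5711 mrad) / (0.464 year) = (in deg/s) 2.236e-09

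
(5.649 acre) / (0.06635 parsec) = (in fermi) 1.117e+04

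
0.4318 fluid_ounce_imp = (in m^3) 1.227e-05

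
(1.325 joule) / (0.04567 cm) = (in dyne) 2.901e+08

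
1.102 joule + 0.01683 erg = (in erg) 1.102e+07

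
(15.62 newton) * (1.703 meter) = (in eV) 1.66e+20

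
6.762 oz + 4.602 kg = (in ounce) 169.1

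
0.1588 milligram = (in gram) 0.0001588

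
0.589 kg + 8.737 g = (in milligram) 5.977e+05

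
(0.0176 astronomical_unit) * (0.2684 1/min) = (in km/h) 4.24e+07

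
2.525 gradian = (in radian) 0.03966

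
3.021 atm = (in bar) 3.061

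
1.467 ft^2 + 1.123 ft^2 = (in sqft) 2.59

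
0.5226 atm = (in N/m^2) 5.295e+04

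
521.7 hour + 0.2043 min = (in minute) 3.13e+04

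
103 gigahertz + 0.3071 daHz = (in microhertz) 1.03e+17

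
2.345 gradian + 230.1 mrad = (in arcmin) 917.7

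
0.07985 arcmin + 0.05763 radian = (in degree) 3.303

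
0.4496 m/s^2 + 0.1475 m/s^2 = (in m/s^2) 0.5971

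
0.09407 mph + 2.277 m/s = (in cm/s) 231.9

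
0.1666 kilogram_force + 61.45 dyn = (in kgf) 0.1667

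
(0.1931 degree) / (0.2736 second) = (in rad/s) 0.01232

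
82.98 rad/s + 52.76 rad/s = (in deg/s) 7777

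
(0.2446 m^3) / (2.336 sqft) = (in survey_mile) 0.0007003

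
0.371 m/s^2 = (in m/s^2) 0.371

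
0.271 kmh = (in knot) 0.1463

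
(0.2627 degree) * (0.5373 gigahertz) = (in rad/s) 2.464e+06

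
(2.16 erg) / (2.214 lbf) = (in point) 6.217e-05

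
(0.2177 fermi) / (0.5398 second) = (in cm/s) 4.033e-14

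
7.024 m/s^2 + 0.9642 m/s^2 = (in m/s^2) 7.988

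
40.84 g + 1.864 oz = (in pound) 0.2065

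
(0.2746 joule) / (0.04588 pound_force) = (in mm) 1346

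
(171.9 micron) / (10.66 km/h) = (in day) 6.719e-10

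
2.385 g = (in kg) 0.002385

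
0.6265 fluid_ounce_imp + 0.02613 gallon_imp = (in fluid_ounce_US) 4.619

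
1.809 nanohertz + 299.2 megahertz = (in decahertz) 2.992e+07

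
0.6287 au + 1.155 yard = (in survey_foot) 3.086e+11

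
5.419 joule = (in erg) 5.419e+07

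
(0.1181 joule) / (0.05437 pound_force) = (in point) 1384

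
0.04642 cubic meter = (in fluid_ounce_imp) 1634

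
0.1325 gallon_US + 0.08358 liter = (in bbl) 0.00368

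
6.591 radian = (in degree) 377.6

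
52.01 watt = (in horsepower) 0.06975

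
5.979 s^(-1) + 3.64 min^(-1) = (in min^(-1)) 362.4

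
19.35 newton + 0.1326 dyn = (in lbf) 4.35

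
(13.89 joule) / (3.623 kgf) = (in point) 1108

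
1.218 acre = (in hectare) 0.4929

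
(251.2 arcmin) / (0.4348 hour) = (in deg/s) 0.002675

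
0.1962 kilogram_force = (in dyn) 1.924e+05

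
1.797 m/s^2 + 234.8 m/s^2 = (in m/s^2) 236.6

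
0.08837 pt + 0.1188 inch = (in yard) 0.003334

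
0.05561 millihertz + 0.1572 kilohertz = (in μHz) 1.572e+08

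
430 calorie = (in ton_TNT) 4.3e-07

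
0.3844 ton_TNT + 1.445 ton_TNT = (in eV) 4.777e+28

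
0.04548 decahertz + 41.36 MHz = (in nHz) 4.136e+16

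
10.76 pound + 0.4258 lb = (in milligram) 5.074e+06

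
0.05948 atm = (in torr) 45.2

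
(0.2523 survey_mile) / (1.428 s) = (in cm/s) 2.843e+04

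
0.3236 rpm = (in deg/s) 1.942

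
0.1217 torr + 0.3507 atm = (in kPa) 35.55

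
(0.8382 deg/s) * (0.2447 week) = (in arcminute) 7.443e+06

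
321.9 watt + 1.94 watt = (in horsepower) 0.4343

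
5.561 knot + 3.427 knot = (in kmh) 16.65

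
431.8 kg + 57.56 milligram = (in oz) 1.523e+04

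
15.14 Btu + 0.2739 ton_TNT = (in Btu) 1.086e+06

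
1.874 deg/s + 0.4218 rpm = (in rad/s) 0.07688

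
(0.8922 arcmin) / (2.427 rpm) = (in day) 1.182e-08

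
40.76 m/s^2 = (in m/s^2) 40.76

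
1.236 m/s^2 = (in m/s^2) 1.236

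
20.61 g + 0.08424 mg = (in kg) 0.02061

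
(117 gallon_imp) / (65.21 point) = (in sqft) 248.9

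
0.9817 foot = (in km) 0.0002992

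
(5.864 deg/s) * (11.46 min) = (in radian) 70.37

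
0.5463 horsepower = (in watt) 407.4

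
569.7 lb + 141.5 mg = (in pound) 569.7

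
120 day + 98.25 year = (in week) 5140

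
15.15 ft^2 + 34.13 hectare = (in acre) 84.34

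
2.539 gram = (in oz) 0.08956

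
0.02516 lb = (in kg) 0.01141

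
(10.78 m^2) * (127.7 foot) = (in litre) 4.196e+05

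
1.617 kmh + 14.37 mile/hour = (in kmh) 24.74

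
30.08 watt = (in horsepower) 0.04034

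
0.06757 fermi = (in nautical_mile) 3.648e-20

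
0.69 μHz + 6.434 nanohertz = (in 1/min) 4.179e-05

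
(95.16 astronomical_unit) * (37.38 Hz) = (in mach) 1.563e+12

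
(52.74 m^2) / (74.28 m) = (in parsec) 2.301e-17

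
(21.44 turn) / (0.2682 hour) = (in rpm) 1.332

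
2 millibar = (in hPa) 2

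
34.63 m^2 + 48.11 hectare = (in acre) 118.9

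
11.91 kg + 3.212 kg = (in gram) 1.512e+04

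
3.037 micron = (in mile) 1.887e-09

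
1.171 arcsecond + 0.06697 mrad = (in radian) 7.265e-05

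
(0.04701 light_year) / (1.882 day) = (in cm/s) 2.735e+11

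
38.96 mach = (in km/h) 4.776e+04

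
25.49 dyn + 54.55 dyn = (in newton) 0.0008004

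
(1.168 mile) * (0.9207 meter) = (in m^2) 1731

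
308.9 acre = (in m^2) 1.25e+06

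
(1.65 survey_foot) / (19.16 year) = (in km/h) 2.996e-09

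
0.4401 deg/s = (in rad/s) 0.007681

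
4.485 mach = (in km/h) 5498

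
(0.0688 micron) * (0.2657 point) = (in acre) 1.594e-15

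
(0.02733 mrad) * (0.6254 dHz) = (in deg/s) 9.793e-05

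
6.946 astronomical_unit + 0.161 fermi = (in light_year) 0.0001098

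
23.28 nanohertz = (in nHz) 23.28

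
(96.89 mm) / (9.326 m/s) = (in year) 3.294e-10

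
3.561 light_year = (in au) 2.252e+05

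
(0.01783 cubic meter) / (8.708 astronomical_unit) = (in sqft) 1.473e-13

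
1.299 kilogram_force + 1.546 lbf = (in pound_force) 4.41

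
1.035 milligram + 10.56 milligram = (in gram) 0.01159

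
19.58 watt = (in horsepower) 0.02626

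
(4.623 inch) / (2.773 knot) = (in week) 1.361e-07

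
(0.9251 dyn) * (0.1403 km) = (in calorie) 0.0003102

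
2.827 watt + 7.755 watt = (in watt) 10.58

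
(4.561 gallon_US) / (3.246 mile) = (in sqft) 3.558e-05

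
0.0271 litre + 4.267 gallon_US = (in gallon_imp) 3.559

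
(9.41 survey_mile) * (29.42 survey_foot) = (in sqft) 1.462e+06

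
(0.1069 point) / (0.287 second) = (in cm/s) 0.01314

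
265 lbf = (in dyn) 1.179e+08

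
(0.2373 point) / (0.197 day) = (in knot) 9.56e-09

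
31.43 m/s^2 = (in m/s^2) 31.43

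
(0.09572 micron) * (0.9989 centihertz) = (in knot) 1.859e-09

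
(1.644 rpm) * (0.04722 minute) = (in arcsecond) 1.006e+05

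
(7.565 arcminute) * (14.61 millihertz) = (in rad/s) 3.215e-05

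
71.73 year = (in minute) 3.77e+07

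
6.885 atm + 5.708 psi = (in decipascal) 7.37e+06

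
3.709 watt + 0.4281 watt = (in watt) 4.137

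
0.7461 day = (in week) 0.1066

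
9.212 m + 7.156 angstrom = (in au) 6.158e-11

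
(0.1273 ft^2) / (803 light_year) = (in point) 4.413e-18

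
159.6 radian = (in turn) 25.4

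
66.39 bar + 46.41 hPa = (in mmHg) 4.983e+04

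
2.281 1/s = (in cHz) 228.1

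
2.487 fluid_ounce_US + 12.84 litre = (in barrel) 0.08122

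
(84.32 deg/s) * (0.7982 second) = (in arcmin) 4038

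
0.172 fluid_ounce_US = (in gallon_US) 0.001344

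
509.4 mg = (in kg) 0.0005094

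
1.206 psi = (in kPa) 8.315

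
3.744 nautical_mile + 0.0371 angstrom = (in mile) 4.309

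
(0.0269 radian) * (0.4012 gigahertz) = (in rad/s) 1.079e+07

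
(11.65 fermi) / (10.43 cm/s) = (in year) 3.542e-21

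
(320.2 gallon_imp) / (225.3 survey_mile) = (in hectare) 4.015e-10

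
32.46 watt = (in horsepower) 0.04353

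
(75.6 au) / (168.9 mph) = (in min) 2.496e+09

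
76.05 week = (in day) 532.4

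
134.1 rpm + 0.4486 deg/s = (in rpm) 134.2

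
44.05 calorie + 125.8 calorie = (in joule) 710.7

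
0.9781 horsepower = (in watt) 729.4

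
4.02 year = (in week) 209.6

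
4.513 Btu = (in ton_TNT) 1.138e-06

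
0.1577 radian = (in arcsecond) 3.253e+04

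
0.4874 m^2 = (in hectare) 4.874e-05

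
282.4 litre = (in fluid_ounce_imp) 9939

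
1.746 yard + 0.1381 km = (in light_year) 1.477e-14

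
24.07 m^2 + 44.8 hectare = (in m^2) 4.48e+05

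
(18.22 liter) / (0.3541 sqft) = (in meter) 0.5539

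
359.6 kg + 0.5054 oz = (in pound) 792.8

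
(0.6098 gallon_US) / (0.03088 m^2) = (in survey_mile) 4.645e-05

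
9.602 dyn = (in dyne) 9.602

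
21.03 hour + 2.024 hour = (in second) 8.299e+04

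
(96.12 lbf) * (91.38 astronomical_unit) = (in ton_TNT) 1.397e+06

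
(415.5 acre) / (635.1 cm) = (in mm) 2.648e+08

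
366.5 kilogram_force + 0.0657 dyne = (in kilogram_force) 366.5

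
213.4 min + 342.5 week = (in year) 6.569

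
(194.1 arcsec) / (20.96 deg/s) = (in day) 2.977e-08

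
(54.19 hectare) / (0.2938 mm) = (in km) 1.844e+06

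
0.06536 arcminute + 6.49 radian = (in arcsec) 1.339e+06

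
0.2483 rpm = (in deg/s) 1.49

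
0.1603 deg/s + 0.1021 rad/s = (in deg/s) 6.01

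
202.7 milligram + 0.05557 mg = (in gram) 0.2028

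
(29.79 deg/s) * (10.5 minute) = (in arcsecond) 6.756e+07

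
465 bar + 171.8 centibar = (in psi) 6769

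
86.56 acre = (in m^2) 3.503e+05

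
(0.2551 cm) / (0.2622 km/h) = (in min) 0.0005838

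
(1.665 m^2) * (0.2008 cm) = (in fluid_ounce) 113.1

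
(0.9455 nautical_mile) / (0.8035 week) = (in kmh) 0.01297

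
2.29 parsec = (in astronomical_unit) 4.723e+05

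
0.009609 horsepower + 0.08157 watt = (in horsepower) 0.009718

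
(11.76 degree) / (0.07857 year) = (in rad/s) 8.284e-08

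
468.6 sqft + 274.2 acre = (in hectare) 111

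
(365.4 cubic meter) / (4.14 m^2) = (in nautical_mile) 0.04766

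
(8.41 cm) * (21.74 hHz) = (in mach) 0.537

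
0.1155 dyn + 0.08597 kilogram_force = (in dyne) 8.431e+04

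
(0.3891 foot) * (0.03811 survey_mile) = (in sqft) 78.3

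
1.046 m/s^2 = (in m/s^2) 1.046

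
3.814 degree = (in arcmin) 228.8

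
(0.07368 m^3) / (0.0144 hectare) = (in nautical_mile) 2.763e-07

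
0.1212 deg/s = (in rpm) 0.0202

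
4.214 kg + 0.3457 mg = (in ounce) 148.6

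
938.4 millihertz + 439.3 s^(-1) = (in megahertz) 0.0004402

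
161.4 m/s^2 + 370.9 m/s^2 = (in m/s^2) 532.3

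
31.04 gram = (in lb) 0.06843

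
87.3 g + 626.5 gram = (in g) 713.8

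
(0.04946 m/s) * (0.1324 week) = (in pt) 1.123e+07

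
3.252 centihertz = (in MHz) 3.252e-08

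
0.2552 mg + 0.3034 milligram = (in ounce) 1.97e-05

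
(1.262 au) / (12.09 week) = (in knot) 5.019e+04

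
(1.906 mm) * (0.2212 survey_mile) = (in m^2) 0.6785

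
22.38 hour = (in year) 0.002555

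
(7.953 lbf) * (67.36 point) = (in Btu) 0.0007968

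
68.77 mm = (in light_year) 7.269e-18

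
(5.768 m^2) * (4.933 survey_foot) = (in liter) 8673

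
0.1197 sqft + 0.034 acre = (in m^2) 137.6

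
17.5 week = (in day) 122.5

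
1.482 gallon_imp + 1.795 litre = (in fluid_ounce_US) 288.5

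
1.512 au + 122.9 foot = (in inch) 8.905e+12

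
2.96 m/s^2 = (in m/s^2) 2.96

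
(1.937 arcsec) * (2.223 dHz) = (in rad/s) 2.088e-06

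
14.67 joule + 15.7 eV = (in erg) 1.467e+08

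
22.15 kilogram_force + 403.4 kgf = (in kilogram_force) 425.6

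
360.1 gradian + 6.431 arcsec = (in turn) 0.9003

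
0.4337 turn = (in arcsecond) 5.621e+05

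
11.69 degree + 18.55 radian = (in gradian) 1194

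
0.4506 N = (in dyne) 4.506e+04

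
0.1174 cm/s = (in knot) 0.002282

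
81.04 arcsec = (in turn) 6.253e-05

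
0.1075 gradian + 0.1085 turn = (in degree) 39.16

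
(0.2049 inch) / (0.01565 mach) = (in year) 3.097e-11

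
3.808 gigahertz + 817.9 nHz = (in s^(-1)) 3.808e+09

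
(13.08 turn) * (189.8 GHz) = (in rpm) 1.49e+14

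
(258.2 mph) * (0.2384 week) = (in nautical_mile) 8986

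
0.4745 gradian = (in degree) 0.427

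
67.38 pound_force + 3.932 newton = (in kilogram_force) 30.96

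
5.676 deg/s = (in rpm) 0.946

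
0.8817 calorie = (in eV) 2.303e+19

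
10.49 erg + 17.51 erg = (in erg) 28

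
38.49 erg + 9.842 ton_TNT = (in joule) 4.118e+10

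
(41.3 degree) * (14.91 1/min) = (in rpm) 1.711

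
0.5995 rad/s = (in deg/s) 34.35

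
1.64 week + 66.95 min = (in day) 11.53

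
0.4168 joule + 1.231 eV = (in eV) 2.601e+18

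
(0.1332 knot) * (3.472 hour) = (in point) 2.428e+06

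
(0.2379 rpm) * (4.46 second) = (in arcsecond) 2.292e+04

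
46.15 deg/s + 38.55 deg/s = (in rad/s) 1.478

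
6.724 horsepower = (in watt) 5014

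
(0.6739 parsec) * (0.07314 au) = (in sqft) 2.449e+27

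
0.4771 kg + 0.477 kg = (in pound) 2.103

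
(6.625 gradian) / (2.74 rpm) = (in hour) 0.0001007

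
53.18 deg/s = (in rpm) 8.863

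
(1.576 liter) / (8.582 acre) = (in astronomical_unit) 3.033e-19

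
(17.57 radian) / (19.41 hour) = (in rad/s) 0.0002514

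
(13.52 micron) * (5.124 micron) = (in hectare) 6.928e-15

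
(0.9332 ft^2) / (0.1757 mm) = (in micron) 4.934e+08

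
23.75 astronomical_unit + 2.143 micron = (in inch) 1.399e+14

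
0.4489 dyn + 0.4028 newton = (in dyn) 4.028e+04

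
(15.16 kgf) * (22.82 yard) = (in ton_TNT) 7.414e-07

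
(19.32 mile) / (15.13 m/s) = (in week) 0.003398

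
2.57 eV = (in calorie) 9.841e-20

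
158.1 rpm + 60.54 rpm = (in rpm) 218.6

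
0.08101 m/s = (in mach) 0.0002379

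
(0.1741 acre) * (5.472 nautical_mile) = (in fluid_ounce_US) 2.414e+11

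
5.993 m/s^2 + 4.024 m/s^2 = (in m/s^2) 10.02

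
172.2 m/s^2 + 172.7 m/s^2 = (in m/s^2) 344.9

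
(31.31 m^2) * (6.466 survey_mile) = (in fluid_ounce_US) 1.102e+10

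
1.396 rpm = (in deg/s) 8.376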